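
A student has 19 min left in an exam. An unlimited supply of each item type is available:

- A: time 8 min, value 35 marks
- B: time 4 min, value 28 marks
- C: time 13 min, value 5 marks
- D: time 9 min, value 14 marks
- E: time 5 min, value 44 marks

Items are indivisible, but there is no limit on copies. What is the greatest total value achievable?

Best value-per-unit is E at 44/5; filling with it alone gives 3×44 = 132.
Optimal mix: 1×B + 3×E → time 19, value 160.

160 marks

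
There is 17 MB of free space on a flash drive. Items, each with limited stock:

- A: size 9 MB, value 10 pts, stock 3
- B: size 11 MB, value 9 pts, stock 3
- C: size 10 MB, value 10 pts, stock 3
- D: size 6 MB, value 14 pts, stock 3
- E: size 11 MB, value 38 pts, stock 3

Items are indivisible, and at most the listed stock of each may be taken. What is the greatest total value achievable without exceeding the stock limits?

Best selections within size 17 and stock limits:
- 1×D + 1×E: size 17, value 52
- 1×E: size 11, value 38
Best: 52 pts.

52 pts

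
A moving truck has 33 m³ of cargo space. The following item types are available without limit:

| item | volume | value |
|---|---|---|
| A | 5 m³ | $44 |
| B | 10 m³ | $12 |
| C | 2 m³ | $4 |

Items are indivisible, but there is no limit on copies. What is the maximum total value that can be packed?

$268

Best value-per-unit is A at 44/5; filling with it alone gives 6×44 = 264.
Optimal mix: 6×A + 1×C → volume 32, value 268.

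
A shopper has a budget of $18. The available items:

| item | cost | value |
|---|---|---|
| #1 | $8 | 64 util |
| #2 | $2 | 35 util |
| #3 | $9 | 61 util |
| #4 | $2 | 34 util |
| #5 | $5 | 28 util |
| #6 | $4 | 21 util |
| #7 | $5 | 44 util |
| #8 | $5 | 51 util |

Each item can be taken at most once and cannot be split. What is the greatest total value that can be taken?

Check high-value combinations within $18:
- #2+#4+#6+#7+#8: cost 2+2+4+5+5=18, value 35+34+21+44+51=185
- #1+#2+#4+#8: cost 8+2+2+5=17, value 64+35+34+51=184
- #2+#3+#4+#8: cost 2+9+2+5=18, value 35+61+34+51=181
- #1+#2+#4+#7: cost 8+2+2+5=17, value 64+35+34+44=177
Best: 185 util.

185 util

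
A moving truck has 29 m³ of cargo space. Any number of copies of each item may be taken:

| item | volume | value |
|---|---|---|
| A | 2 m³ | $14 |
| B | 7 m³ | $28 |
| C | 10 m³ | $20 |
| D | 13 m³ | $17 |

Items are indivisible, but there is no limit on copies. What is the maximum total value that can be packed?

Best value-per-unit is A at 14/2, and filling with it alone uses volume 14×2=28. No mix of the others beats 14×14 = 196.

$196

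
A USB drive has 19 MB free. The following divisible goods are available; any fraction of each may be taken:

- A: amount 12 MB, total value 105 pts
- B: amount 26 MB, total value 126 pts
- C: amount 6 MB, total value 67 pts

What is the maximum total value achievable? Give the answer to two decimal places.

Take in order of value per unit:
- C (67/6 per unit): all 6 → value 67, running total 67.00
- A (105/12 per unit): all 12 → value 105, running total 172.00
- B (126/26 per unit): 1 of 26 → value 1×126/26 = 4.8462, running total 176.85
Total 176.85.

176.85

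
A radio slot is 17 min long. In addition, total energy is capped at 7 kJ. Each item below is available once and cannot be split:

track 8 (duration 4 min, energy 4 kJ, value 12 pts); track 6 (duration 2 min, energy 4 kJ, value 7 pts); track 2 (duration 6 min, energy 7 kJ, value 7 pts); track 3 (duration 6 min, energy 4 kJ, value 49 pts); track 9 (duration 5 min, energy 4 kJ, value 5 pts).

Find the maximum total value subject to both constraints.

49 pts

Feasible sets respecting both limits:
- track 3: duration 6, energy 4, value 49
- track 8: duration 4, energy 4, value 12
- track 6: duration 2, energy 4, value 7
Best: 49 pts.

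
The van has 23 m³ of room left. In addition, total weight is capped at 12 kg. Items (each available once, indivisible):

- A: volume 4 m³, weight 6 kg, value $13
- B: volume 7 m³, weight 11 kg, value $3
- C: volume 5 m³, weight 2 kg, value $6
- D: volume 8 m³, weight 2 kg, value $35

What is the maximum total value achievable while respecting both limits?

$54

Feasible sets respecting both limits:
- A+C+D: volume 17, weight 10, value 54
- A+D: volume 12, weight 8, value 48
- C+D: volume 13, weight 4, value 41
Best: $54.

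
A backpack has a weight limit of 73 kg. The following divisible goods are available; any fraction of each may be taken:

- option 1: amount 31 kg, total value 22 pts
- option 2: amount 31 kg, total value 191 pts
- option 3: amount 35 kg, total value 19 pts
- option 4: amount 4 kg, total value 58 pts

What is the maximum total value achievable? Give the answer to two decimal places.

Take in order of value per unit:
- option 4 (58/4 per unit): all 4 → value 58, running total 58.00
- option 2 (191/31 per unit): all 31 → value 191, running total 249.00
- option 1 (22/31 per unit): all 31 → value 22, running total 271.00
- option 3 (19/35 per unit): 7 of 35 → value 7×19/35 = 3.8000, running total 274.80
Total 274.80.

274.80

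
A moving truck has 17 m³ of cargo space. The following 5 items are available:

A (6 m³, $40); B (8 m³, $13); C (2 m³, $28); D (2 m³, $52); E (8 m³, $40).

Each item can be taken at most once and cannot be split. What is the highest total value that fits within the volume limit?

Check high-value combinations within 17 m³:
- A+D+E: volume 6+2+8=16, value 40+52+40=132
- A+C+D: volume 6+2+2=10, value 40+28+52=120
- C+D+E: volume 2+2+8=12, value 28+52+40=120
- A+C+E: volume 6+2+8=16, value 40+28+40=108
Best: $132.

$132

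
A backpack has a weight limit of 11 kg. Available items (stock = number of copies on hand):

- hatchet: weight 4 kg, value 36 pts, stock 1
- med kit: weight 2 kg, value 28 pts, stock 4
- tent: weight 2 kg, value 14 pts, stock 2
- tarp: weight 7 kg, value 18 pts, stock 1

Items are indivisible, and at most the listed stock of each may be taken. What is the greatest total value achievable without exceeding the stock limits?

Top feasible selections:
- 4×med kit + 1×tent: weight 10, value 126
- 1×hatchet + 3×med kit: weight 10, value 120
Best: 126 pts.

126 pts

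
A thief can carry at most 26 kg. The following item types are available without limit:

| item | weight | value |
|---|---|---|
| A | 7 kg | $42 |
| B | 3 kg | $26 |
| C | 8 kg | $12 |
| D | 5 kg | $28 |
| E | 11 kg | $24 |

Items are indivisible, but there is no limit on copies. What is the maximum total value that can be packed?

Best value-per-unit is B at 26/3; filling with it alone gives 8×26 = 208.
Optimal mix: 7×B + 1×D → weight 26, value 210.

$210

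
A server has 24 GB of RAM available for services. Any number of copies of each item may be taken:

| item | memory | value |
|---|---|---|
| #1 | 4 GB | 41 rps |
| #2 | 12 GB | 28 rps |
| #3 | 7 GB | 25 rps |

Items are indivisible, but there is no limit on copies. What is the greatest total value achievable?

246 rps

Best value-per-unit is #1 at 41/4, and filling with it alone uses memory 6×4=24. No mix of the others beats 6×41 = 246.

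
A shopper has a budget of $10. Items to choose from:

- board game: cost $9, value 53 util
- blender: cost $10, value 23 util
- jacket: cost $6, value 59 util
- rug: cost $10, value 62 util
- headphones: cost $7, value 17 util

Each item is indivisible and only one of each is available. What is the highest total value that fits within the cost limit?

Check high-value combinations within $10:
- rug: cost 10, value 62
- jacket: cost 6, value 59
- board game: cost 9, value 53
Best: 62 util.

62 util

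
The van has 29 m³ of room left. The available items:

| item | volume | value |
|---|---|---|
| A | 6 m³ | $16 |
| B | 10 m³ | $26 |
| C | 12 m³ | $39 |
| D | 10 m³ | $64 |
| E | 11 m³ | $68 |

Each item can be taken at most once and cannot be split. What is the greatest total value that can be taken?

$148

This is a 0/1 knapsack; check combinations near the capacity.
- A+D+E: volume 6+10+11=27, value 16+64+68=148
- D+E: volume 10+11=21, value 64+68=132
- A+C+E: volume 6+12+11=29, value 16+39+68=123
Best: $148.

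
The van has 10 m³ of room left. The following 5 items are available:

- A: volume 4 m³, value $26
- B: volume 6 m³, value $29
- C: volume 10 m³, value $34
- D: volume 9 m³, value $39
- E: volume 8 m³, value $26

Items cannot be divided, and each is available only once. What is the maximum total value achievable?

$55

This is a 0/1 knapsack; check combinations near the capacity.
- A+B: volume 4+6=10, value 26+29=55
- D: volume 9, value 39
- C: volume 10, value 34
Best: $55.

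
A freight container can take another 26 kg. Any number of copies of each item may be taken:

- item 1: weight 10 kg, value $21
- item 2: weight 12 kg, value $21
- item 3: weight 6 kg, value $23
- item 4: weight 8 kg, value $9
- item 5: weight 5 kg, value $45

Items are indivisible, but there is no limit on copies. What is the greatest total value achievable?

$225

Best value-per-unit is item 5 at 45/5, and filling with it alone uses weight 5×5=25. No mix of the others beats 5×45 = 225.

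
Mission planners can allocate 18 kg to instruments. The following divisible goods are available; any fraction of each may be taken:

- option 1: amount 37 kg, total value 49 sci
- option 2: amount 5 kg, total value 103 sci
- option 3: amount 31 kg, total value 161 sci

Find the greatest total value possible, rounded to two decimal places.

Take in order of value per unit:
- option 2 (103/5 per unit): all 5 → value 103, running total 103.00
- option 3 (161/31 per unit): 13 of 31 → value 13×161/31 = 67.5161, running total 170.52
Total 170.52.

170.52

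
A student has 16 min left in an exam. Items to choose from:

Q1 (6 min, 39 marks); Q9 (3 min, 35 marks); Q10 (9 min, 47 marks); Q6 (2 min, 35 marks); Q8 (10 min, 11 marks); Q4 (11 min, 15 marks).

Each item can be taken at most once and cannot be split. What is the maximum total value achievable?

117 marks

Check high-value combinations within 16 min:
- Q9+Q10+Q6: time 3+9+2=14, value 35+47+35=117
- Q1+Q9+Q6: time 6+3+2=11, value 39+35+35=109
- Q1+Q10: time 6+9=15, value 39+47=86
- Q9+Q6+Q4: time 3+2+11=16, value 35+35+15=85
- Q10+Q6: time 9+2=11, value 47+35=82
Best: 117 marks.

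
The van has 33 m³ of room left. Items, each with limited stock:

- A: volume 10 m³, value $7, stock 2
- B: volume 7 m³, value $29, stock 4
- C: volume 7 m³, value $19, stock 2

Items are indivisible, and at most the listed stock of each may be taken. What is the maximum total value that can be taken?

$116

Best selections within volume 33 and stock limits:
- 4×B: volume 28, value 116
- 3×B + 1×C: volume 28, value 106
- 2×B + 2×C: volume 28, value 96
Best: $116.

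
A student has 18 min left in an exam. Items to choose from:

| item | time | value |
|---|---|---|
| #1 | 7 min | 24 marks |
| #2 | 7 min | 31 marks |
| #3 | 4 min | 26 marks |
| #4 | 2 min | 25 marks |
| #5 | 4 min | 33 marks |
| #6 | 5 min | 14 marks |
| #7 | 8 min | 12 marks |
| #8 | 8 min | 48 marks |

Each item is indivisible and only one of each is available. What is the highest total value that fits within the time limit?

This is a 0/1 knapsack; check combinations near the capacity.
- #3+#4+#5+#8: time 4+2+4+8=18, value 26+25+33+48=132
- #2+#3+#4+#5: time 7+4+2+4=17, value 31+26+25+33=115
- #1+#3+#4+#5: time 7+4+2+4=17, value 24+26+25+33=108
- #3+#5+#8: time 4+4+8=16, value 26+33+48=107
Best: 132 marks.

132 marks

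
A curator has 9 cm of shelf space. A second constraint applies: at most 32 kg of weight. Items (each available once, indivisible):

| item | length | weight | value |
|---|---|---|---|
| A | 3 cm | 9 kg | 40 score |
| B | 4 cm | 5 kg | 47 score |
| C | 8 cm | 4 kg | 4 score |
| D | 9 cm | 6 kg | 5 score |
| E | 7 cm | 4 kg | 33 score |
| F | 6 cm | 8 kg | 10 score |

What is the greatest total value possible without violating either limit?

87 score

Feasible sets respecting both limits:
- A+B: length 7, weight 14, value 87
- A+F: length 9, weight 17, value 50
- B: length 4, weight 5, value 47
- A: length 3, weight 9, value 40
Best: 87 score.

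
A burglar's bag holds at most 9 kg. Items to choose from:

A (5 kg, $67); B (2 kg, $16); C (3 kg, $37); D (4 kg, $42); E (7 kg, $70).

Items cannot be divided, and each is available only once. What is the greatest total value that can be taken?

Check high-value combinations within 9 kg:
- A+D: weight 5+4=9, value 67+42=109
- A+C: weight 5+3=8, value 67+37=104
- B+C+D: weight 2+3+4=9, value 16+37+42=95
- B+E: weight 2+7=9, value 16+70=86
- A+B: weight 5+2=7, value 67+16=83
Best: $109.

$109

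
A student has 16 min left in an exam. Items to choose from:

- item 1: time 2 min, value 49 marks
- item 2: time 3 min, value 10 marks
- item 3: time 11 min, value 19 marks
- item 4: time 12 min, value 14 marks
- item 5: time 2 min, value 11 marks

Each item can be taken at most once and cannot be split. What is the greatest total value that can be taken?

This is a 0/1 knapsack; check combinations near the capacity.
- item 1+item 3+item 5: time 2+11+2=15, value 49+19+11=79
- item 1+item 2+item 3: time 2+3+11=16, value 49+10+19=78
- item 1+item 4+item 5: time 2+12+2=16, value 49+14+11=74
- item 1+item 2+item 5: time 2+3+2=7, value 49+10+11=70
Best: 79 marks.

79 marks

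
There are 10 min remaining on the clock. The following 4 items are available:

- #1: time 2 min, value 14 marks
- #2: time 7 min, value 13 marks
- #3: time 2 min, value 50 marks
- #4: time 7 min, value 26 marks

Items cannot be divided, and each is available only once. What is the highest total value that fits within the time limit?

76 marks

Check high-value combinations within 10 min:
- #3+#4: time 2+7=9, value 50+26=76
- #1+#3: time 2+2=4, value 14+50=64
- #2+#3: time 7+2=9, value 13+50=63
- #3: time 2, value 50
Best: 76 marks.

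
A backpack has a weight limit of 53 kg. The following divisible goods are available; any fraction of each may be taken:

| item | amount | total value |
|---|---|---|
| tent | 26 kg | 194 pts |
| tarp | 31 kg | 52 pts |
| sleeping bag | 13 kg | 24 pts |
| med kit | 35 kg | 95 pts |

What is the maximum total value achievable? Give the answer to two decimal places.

Take in order of value per unit:
- tent (194/26 per unit): all 26 → value 194, running total 194.00
- med kit (95/35 per unit): 27 of 35 → value 27×95/35 = 73.2857, running total 267.29
Total 267.29.

267.29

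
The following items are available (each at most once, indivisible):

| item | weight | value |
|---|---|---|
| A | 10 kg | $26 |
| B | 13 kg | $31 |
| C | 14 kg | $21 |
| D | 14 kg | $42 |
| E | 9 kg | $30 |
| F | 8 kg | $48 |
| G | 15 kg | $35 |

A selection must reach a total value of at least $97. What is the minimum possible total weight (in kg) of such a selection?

27

Subsets with value ≥ 97, sorted by total weight:
- A+E+F: weight 27, value 104
- B+E+F: weight 30, value 109
- D+E+F: weight 31, value 120
Minimum weight: 27 kg.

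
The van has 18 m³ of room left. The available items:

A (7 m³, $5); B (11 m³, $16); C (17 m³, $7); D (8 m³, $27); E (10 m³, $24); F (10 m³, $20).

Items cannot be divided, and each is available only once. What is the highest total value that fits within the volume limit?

Check high-value combinations within 18 m³:
- D+E: volume 8+10=18, value 27+24=51
- D+F: volume 8+10=18, value 27+20=47
- A+D: volume 7+8=15, value 5+27=32
- A+E: volume 7+10=17, value 5+24=29
- D: volume 8, value 27
Best: $51.

$51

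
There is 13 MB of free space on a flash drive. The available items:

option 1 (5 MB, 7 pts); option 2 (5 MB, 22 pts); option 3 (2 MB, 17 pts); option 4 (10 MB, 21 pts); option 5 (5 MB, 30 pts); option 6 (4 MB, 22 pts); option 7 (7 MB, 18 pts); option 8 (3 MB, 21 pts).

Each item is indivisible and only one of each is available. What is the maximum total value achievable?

73 pts

This is a 0/1 knapsack; check combinations near the capacity.
- option 5+option 6+option 8: size 5+4+3=12, value 30+22+21=73
- option 2+option 5+option 8: size 5+5+3=13, value 22+30+21=73
- option 3+option 5+option 6: size 2+5+4=11, value 17+30+22=69
- option 2+option 3+option 5: size 5+2+5=12, value 22+17+30=69
- option 3+option 5+option 8: size 2+5+3=10, value 17+30+21=68
Best: 73 pts.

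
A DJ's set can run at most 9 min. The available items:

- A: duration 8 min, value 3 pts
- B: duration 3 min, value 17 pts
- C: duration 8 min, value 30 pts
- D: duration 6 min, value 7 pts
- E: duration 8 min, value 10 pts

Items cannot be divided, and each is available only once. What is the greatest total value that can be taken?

30 pts

Check high-value combinations within 9 min:
- C: duration 8, value 30
- B+D: duration 3+6=9, value 17+7=24
- B: duration 3, value 17
- E: duration 8, value 10
Best: 30 pts.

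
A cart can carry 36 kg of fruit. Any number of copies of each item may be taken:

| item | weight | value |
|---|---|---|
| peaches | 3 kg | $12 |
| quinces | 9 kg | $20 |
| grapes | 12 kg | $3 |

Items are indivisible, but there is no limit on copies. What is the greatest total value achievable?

$144

Best value-per-unit is peaches at 12/3, and filling with it alone uses weight 12×3=36. No mix of the others beats 12×12 = 144.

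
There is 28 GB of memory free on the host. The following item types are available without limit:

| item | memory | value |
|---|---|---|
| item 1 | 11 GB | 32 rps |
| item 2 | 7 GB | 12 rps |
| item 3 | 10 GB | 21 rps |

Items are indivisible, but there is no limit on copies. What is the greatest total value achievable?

65 rps

Best value-per-unit is item 1 at 32/11; filling with it alone gives 2×32 = 64.
Optimal mix: 1×item 1 + 1×item 2 + 1×item 3 → memory 28, value 65.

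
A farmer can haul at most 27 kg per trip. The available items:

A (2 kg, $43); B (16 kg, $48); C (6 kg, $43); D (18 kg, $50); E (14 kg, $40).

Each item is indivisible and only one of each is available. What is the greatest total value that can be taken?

Check high-value combinations within 27 kg:
- A+C+D: weight 2+6+18=26, value 43+43+50=136
- A+B+C: weight 2+16+6=24, value 43+48+43=134
- A+C+E: weight 2+6+14=22, value 43+43+40=126
Best: $136.

$136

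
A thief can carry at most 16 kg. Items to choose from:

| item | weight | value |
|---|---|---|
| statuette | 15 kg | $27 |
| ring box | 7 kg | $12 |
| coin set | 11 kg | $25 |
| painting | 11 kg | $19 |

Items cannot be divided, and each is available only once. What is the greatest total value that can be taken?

$27

Check high-value combinations within 16 kg:
- statuette: weight 15, value 27
- coin set: weight 11, value 25
- painting: weight 11, value 19
- ring box: weight 7, value 12
Best: $27.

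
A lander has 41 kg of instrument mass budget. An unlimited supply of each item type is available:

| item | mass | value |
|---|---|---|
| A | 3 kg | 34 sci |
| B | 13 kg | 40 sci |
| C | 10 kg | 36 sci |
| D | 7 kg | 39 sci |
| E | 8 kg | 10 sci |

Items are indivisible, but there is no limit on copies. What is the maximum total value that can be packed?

Best value-per-unit is A at 34/3, and filling with it alone uses mass 13×3=39. No mix of the others beats 13×34 = 442.

442 sci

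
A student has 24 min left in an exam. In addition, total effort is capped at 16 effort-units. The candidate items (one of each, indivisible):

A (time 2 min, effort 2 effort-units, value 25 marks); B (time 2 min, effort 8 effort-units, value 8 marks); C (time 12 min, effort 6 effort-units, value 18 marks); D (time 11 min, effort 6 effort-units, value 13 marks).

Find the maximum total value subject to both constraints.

Feasible sets respecting both limits:
- A+B+C: time 16, effort 16, value 51
- A+B+D: time 15, effort 16, value 46
- A+C: time 14, effort 8, value 43
Best: 51 marks.

51 marks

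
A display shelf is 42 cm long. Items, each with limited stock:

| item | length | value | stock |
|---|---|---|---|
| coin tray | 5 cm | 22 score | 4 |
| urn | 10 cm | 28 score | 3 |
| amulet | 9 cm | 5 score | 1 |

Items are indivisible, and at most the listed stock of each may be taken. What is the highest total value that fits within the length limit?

144 score

Best selections within length 42 and stock limits:
- 4×coin tray + 2×urn: length 40, value 144
- 2×coin tray + 3×urn: length 40, value 128
- 3×coin tray + 2×urn: length 35, value 122
Best: 144 score.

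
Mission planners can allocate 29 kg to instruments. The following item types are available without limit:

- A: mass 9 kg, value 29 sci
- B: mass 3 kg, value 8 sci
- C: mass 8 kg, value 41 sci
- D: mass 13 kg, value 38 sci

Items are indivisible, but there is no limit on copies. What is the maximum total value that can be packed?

Best value-per-unit is C at 41/8; filling with it alone gives 3×41 = 123.
Optimal mix: 1×B + 3×C → mass 27, value 131.

131 sci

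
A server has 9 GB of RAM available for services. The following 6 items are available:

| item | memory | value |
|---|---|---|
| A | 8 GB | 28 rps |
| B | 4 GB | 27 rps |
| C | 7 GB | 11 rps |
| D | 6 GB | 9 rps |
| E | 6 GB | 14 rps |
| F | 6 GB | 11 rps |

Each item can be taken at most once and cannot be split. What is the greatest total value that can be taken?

This is a 0/1 knapsack; check combinations near the capacity.
- A: memory 8, value 28
- B: memory 4, value 27
- E: memory 6, value 14
- F: memory 6, value 11
- C: memory 7, value 11
Best: 28 rps.

28 rps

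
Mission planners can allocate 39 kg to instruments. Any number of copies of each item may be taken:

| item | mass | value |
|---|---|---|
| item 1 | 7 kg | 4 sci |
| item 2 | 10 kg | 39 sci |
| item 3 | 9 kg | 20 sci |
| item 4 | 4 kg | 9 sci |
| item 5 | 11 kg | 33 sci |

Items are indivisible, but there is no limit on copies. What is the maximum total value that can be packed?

Best value-per-unit is item 2 at 39/10; filling with it alone gives 3×39 = 117.
Optimal mix: 3×item 2 + 1×item 3 → mass 39, value 137.

137 sci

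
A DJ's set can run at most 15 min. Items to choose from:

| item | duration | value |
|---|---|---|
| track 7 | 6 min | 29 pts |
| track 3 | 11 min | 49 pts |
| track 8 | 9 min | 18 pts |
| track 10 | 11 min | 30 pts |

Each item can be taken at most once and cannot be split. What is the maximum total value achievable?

49 pts

Check high-value combinations within 15 min:
- track 3: duration 11, value 49
- track 7+track 8: duration 6+9=15, value 29+18=47
- track 10: duration 11, value 30
Best: 49 pts.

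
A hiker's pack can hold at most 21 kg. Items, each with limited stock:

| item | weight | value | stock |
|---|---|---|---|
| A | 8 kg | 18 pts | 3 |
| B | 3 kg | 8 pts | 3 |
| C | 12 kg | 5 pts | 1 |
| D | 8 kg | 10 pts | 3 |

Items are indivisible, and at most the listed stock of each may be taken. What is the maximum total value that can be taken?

44 pts

Best selections within weight 21 and stock limits:
- 2×A + 1×B: weight 19, value 44
- 1×A + 3×B: weight 17, value 42
- 2×A: weight 16, value 36
Best: 44 pts.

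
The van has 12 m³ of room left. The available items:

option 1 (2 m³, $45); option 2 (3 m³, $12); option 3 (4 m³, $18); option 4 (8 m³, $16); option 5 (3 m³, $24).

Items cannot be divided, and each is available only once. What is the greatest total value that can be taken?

This is a 0/1 knapsack; check combinations near the capacity.
- option 1+option 2+option 3+option 5: volume 2+3+4+3=12, value 45+12+18+24=99
- option 1+option 3+option 5: volume 2+4+3=9, value 45+18+24=87
- option 1+option 2+option 5: volume 2+3+3=8, value 45+12+24=81
- option 1+option 2+option 3: volume 2+3+4=9, value 45+12+18=75
Best: $99.

$99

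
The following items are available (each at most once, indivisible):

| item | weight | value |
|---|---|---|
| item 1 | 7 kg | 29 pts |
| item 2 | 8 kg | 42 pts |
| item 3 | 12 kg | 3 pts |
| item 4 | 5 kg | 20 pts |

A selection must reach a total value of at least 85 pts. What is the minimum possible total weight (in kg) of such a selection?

20

Subsets with value ≥ 85, sorted by total weight:
- item 1+item 2+item 4: weight 20, value 91
- item 1+item 2+item 3+item 4: weight 32, value 94
Minimum weight: 20 kg.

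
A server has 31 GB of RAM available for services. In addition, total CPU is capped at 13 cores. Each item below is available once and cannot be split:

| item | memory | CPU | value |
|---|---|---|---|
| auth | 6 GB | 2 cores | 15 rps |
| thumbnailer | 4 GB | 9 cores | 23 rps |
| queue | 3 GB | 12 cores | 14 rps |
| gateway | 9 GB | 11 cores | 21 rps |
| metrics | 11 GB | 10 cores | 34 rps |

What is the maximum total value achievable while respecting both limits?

49 rps

Feasible sets respecting both limits:
- auth+metrics: memory 17, CPU 12, value 49
- auth+thumbnailer: memory 10, CPU 11, value 38
- auth+gateway: memory 15, CPU 13, value 36
Best: 49 rps.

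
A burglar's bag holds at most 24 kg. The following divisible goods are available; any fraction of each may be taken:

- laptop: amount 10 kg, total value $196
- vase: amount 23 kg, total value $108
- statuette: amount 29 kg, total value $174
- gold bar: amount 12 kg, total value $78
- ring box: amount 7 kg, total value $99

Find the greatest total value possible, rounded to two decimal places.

340.50

Take in order of value per unit:
- laptop (196/10 per unit): all 10 → value 196, running total 196.00
- ring box (99/7 per unit): all 7 → value 99, running total 295.00
- gold bar (78/12 per unit): 7 of 12 → value 7×78/12 = 45.5000, running total 340.50
Total 340.50.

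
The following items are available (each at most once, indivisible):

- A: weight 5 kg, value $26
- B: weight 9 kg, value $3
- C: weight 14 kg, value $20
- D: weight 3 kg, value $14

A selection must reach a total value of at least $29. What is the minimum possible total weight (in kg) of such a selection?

8

Subsets with value ≥ 29, sorted by total weight:
- A+D: weight 8, value 40
- A+B: weight 14, value 29
- A+B+D: weight 17, value 43
Minimum weight: 8 kg.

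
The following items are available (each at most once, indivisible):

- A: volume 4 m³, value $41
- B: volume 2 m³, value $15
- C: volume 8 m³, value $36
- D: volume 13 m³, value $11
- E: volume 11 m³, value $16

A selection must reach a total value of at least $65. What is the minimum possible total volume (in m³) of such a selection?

Subsets with value ≥ 65, sorted by total volume:
- A+C: volume 12, value 77
- A+B+C: volume 14, value 92
- A+B+E: volume 17, value 72
- A+B+D: volume 19, value 67
Minimum volume: 12 m³.

12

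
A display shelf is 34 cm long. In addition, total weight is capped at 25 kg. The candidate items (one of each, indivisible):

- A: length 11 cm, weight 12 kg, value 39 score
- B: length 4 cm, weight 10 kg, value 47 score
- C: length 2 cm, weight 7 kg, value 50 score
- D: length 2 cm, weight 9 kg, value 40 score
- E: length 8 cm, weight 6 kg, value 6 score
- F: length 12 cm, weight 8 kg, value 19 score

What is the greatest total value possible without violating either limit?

116 score

Feasible sets respecting both limits:
- B+C+F: length 18, weight 25, value 116
- C+D+F: length 16, weight 24, value 109
- B+C+E: length 14, weight 23, value 103
Best: 116 score.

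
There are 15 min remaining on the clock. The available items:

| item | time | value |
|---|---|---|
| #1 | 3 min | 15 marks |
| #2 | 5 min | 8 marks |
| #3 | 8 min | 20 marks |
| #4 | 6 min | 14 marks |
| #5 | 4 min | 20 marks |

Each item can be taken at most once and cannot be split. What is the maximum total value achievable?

Check high-value combinations within 15 min:
- #1+#3+#5: time 3+8+4=15, value 15+20+20=55
- #1+#4+#5: time 3+6+4=13, value 15+14+20=49
- #1+#2+#5: time 3+5+4=12, value 15+8+20=43
Best: 55 marks.

55 marks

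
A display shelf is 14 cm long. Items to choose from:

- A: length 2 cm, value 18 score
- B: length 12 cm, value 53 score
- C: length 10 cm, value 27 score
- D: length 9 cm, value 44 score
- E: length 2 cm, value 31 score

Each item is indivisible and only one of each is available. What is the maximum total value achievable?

93 score

Check high-value combinations within 14 cm:
- A+D+E: length 2+9+2=13, value 18+44+31=93
- B+E: length 12+2=14, value 53+31=84
- A+C+E: length 2+10+2=14, value 18+27+31=76
Best: 93 score.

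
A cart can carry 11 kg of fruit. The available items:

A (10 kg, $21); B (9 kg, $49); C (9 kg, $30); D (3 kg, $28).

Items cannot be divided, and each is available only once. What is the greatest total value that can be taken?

Check high-value combinations within 11 kg:
- B: weight 9, value 49
- C: weight 9, value 30
- D: weight 3, value 28
- A: weight 10, value 21
Best: $49.

$49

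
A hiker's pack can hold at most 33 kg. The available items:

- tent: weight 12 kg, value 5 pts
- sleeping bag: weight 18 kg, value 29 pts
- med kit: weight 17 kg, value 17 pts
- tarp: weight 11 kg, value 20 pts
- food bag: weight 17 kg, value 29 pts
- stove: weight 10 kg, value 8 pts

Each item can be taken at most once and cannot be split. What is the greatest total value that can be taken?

49 pts

Check high-value combinations within 33 kg:
- tarp+food bag: weight 11+17=28, value 20+29=49
- sleeping bag+tarp: weight 18+11=29, value 29+20=49
- food bag+stove: weight 17+10=27, value 29+8=37
- med kit+tarp: weight 17+11=28, value 17+20=37
- sleeping bag+stove: weight 18+10=28, value 29+8=37
Best: 49 pts.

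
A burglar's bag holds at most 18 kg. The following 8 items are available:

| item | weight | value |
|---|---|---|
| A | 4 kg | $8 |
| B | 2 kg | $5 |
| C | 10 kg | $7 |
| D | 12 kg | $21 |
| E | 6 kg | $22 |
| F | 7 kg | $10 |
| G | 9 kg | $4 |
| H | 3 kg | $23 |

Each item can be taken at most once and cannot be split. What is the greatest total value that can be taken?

$60

This is a 0/1 knapsack; check combinations near the capacity.
- B+E+F+H: weight 2+6+7+3=18, value 5+22+10+23=60
- A+B+E+H: weight 4+2+6+3=15, value 8+5+22+23=58
- E+F+H: weight 6+7+3=16, value 22+10+23=55
Best: $60.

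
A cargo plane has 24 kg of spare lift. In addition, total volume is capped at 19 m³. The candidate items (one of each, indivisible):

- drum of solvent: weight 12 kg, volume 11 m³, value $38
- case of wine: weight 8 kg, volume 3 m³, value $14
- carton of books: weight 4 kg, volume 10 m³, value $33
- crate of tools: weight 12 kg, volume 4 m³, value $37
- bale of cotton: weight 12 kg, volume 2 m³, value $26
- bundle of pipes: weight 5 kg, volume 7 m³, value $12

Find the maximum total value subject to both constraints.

Feasible sets respecting both limits:
- case of wine+carton of books+crate of tools: weight 24, volume 17, value 84
- drum of solvent+crate of tools: weight 24, volume 15, value 75
- case of wine+carton of books+bale of cotton: weight 24, volume 15, value 73
Best: $84.

$84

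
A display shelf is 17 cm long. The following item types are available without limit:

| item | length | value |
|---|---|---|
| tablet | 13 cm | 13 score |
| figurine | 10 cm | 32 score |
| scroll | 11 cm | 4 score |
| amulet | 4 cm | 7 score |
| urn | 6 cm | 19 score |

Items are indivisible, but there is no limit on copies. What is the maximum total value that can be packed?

Best value-per-unit is figurine at 32/10; filling with it alone gives 1×32 = 32.
Optimal mix: 1×figurine + 1×urn → length 16, value 51.

51 score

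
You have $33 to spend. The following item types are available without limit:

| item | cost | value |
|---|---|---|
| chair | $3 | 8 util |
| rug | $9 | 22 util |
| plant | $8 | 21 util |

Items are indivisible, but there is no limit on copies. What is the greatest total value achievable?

88 util

Best value-per-unit is chair at 8/3, and filling with it alone uses cost 11×3=33. No mix of the others beats 11×8 = 88.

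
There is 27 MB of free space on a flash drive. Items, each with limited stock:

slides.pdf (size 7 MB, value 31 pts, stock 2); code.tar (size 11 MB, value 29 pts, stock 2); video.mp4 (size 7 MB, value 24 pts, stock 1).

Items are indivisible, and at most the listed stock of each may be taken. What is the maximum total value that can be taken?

Top feasible selections:
- 2×slides.pdf + 1×code.tar: size 25, value 91
- 2×slides.pdf + 1×video.mp4: size 21, value 86
- 1×slides.pdf + 1×code.tar + 1×video.mp4: size 25, value 84
- 2×slides.pdf: size 14, value 62
Best: 91 pts.

91 pts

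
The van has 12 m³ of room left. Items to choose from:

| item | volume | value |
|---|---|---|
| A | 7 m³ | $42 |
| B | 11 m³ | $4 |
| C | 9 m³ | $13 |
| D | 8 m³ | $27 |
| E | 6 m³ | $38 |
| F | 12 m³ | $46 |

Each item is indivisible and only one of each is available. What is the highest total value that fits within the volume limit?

$46

Check high-value combinations within 12 m³:
- F: volume 12, value 46
- A: volume 7, value 42
- E: volume 6, value 38
Best: $46.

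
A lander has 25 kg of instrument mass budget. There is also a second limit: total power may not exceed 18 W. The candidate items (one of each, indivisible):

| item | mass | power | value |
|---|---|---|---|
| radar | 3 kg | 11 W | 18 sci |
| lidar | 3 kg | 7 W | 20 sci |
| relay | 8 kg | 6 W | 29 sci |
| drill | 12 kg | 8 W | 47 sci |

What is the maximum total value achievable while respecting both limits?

76 sci

Feasible sets respecting both limits:
- relay+drill: mass 20, power 14, value 76
- lidar+drill: mass 15, power 15, value 67
- lidar+relay: mass 11, power 13, value 49
Best: 76 sci.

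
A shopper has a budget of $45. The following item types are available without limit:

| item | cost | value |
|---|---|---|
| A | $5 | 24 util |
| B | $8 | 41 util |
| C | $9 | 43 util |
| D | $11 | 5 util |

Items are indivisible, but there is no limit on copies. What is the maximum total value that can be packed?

Best value-per-unit is B at 41/8; filling with it alone gives 5×41 = 205.
Optimal mix: 1×A + 5×B → cost 45, value 229.

229 util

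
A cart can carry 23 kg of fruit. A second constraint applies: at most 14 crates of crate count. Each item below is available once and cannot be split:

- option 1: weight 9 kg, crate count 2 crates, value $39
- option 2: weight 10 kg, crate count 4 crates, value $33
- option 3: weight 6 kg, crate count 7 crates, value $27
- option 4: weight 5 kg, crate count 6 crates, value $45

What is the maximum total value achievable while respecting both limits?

$84

Feasible sets respecting both limits:
- option 1+option 4: weight 14, crate count 8, value 84
- option 2+option 4: weight 15, crate count 10, value 78
- option 1+option 2: weight 19, crate count 6, value 72
Best: $84.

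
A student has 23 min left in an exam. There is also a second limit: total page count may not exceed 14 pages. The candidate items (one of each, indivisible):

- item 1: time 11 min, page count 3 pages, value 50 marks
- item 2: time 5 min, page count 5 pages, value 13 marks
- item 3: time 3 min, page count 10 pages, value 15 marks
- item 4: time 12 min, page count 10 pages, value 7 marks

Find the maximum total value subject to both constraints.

65 marks

Feasible sets respecting both limits:
- item 1+item 3: time 14, page count 13, value 65
- item 1+item 2: time 16, page count 8, value 63
- item 1+item 4: time 23, page count 13, value 57
Best: 65 marks.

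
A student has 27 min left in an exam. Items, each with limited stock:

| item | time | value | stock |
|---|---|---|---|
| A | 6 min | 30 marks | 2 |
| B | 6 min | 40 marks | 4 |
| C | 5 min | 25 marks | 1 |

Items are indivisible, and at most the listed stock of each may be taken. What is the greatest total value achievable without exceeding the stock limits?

160 marks

Top feasible selections:
- 4×B: time 24, value 160
- 1×A + 3×B: time 24, value 150
Best: 160 marks.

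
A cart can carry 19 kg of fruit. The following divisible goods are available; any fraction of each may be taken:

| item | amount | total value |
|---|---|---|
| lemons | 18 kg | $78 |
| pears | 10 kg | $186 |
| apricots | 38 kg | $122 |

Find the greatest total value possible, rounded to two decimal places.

Take in order of value per unit:
- pears (186/10 per unit): all 10 → value 186, running total 186.00
- lemons (78/18 per unit): 9 of 18 → value 9×78/18 = 39.0000, running total 225.00
Total 225.00.

225.00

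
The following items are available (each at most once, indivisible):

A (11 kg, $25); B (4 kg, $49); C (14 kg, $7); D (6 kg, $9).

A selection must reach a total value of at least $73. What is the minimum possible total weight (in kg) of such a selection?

15

Subsets with value ≥ 73, sorted by total weight:
- A+B: weight 15, value 74
- A+B+D: weight 21, value 83
- A+B+C: weight 29, value 81
- A+B+C+D: weight 35, value 90
Minimum weight: 15 kg.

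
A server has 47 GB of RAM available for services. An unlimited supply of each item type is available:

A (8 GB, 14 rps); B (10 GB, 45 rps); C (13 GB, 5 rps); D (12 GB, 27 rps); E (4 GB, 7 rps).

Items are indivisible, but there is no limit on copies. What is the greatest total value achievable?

Best value-per-unit is B at 45/10; filling with it alone gives 4×45 = 180.
Optimal mix: 4×B + 1×E → memory 44, value 187.

187 rps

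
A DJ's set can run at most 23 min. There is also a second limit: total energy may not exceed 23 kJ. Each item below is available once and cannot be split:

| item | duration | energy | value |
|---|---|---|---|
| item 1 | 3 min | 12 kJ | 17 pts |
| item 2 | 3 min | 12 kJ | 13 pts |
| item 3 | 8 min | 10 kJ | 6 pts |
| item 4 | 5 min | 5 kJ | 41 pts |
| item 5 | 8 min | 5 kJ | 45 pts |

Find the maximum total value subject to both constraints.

103 pts

Feasible sets respecting both limits:
- item 1+item 4+item 5: duration 16, energy 22, value 103
- item 2+item 4+item 5: duration 16, energy 22, value 99
- item 3+item 4+item 5: duration 21, energy 20, value 92
Best: 103 pts.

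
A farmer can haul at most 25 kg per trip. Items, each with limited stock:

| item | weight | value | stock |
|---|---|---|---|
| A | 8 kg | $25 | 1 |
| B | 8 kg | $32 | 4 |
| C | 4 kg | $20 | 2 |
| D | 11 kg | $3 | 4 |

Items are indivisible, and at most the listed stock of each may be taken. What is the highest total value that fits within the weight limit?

Best selections within weight 25 and stock limits:
- 2×B + 2×C: weight 24, value 104
- 1×A + 1×B + 2×C: weight 24, value 97
- 3×B: weight 24, value 96
- 1×A + 2×B: weight 24, value 89
Best: $104.

$104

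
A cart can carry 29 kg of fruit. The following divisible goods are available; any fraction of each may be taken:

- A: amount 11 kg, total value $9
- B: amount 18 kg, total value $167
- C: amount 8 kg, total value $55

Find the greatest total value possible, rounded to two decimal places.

Take in order of value per unit:
- B (167/18 per unit): all 18 → value 167, running total 167.00
- C (55/8 per unit): all 8 → value 55, running total 222.00
- A (9/11 per unit): 3 of 11 → value 3×9/11 = 2.4545, running total 224.45
Total 224.45.

224.45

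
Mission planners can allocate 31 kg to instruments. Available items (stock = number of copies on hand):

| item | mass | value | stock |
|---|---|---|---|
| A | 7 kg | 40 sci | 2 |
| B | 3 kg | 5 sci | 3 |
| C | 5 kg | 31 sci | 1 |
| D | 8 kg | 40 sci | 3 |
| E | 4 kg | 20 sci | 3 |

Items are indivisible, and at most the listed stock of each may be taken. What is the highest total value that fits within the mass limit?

Top feasible selections:
- 2×A + 1×C + 3×E: mass 31, value 171
- 2×A + 1×C + 1×D + 1×E: mass 31, value 171
- 2×A + 1×D + 2×E: mass 30, value 160
- 2×A + 2×D: mass 30, value 160
Best: 171 sci.

171 sci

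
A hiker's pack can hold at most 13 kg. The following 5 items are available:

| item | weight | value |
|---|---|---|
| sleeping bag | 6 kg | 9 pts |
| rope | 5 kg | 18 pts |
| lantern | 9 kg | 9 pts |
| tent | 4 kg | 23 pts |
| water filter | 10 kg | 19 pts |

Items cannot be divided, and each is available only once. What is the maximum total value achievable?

41 pts

Check high-value combinations within 13 kg:
- rope+tent: weight 5+4=9, value 18+23=41
- sleeping bag+tent: weight 6+4=10, value 9+23=32
- lantern+tent: weight 9+4=13, value 9+23=32
- sleeping bag+rope: weight 6+5=11, value 9+18=27
- tent: weight 4, value 23
Best: 41 pts.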